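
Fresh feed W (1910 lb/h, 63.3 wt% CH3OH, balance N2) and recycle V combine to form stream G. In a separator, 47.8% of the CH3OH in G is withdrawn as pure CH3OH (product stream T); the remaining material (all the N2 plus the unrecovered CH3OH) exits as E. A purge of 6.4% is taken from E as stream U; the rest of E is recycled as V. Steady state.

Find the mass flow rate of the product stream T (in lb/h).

CH3OH in G: m_A = 1910×0.633 + (1−0.064)·(1−0.478)·m_A, so m_A = 1209/0.5114 = 2364.1 lb/h.
Product T = 0.478×2364.1 = 1130 lb/h.

1130 lb/h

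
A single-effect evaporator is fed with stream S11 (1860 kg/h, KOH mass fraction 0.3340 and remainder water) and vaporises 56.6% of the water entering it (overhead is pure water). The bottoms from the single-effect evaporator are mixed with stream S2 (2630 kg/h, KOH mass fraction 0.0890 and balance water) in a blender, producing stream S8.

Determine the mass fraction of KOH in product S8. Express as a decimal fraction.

0.2257

Vapour removed = 0.566×0.666×1860 = 701.14 kg/h; concentrate = 1158.9 kg/h.
KOH reaching the mixer = 621.24 (from concentrate) + 2630×0.089 = 855.31 kg/h.
Product flow = 1158.9 + 2630 = 3788.9 kg/h; KOH fraction = 0.2257.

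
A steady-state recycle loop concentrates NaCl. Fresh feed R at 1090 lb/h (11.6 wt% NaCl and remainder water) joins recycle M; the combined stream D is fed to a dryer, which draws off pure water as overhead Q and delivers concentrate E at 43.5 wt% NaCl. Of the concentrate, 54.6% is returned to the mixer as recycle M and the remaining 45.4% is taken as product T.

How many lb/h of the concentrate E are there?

640.2 lb/h

Overall NaCl balance (none leaves overhead): NaCl in fresh feed = NaCl in product, i.e. 1090×0.116 = (1−0.546)·E·0.435.
E = 126.44/(0.435×0.454) = 640.23 lb/h.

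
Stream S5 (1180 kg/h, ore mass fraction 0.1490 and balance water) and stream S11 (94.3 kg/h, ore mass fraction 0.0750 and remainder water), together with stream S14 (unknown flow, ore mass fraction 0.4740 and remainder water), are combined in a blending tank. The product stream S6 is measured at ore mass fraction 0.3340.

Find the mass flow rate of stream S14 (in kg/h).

Let S14 be the unknown flow. Total out = 1274.3 + S14.
ore balance: 182.89 + 0.474·S14 = 0.334·(1274.3 + S14)
(0.474 − 0.334)·S14 = 0.334×1274.3 − 182.89 = 242.72
S14 = 242.72 / 0.140 = 1733.7 kg/h

1734 kg/h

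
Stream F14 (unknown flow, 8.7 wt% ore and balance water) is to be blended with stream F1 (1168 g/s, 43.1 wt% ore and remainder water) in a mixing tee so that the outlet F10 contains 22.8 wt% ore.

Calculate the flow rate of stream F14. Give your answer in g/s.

Let F14 be the unknown flow. Total out = 1168 + F14.
ore balance: 503.41 + 0.087·F14 = 0.228·(1168 + F14)
(0.087 − 0.228)·F14 = 0.228×1168 − 503.41 = -237.1
F14 = -237.1 / -0.141 = 1681.6 g/s

1682 g/s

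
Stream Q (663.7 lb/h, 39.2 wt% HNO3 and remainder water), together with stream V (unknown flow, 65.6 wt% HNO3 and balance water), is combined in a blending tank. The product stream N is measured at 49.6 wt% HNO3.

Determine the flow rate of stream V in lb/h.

431.4 lb/h

Let V be the unknown flow. Total out = 663.7 + V.
HNO3 balance: 260.17 + 0.656·V = 0.496·(663.7 + V)
(0.656 − 0.496)·V = 0.496×663.7 − 260.17 = 69.025
V = 69.025 / 0.160 = 431.4 lb/h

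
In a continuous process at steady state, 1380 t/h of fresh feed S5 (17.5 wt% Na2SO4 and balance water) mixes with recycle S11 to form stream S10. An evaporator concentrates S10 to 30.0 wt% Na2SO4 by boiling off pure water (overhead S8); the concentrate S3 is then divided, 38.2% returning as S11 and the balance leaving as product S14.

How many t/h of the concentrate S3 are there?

1303 t/h

Overall Na2SO4 balance (none leaves overhead): Na2SO4 in fresh feed = Na2SO4 in product, i.e. 1380×0.175 = (1−0.382)·S3·0.300.
S3 = 241.5/(0.300×0.618) = 1302.6 t/h.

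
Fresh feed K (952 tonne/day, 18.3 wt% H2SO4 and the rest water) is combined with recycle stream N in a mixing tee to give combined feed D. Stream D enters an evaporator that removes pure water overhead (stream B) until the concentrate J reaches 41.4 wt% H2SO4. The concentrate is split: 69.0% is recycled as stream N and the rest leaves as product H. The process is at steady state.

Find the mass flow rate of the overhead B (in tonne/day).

531.2 tonne/day

Overall H2SO4 balance (none leaves overhead): H2SO4 in fresh feed = H2SO4 in product, i.e. 952×0.183 = (1−0.690)·J·0.414.
J = 174.22/(0.414×0.310) = 1357.5 tonne/day.
Recycle N = 0.690×1357.5 = 936.65 tonne/day.
Combined feed D = 952 + 936.65 = 1888.6 tonne/day.
Overhead B = D − J = 1888.6 − 1357.5 = 531.19 tonne/day.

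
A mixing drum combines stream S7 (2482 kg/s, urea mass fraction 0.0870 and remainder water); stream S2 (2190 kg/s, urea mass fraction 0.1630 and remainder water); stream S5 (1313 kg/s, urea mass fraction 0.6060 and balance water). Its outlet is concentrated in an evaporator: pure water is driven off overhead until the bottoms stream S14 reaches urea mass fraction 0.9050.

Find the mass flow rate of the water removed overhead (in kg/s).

4473 kg/s

urea entering = 2482×0.087 + 2190×0.163 + 1313×0.606 = 1368.6 kg/s.
All urea reports to S14, so S14 = 1368.6/0.905 = 1512.2 kg/s.
Total feed = 5985 kg/s; overhead = 5985 − 1512.2 = 4472.8 kg/s.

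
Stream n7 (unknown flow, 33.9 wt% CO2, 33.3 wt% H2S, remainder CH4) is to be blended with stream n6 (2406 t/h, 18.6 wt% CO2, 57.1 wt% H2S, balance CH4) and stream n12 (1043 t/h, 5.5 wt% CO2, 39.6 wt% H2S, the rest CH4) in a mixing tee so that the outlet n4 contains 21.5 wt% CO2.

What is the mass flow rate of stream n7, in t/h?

1908 t/h

Let n7 be the unknown flow. Total out = 3449 + n7.
CO2 balance: 504.88 + 0.339·n7 = 0.215·(3449 + n7)
(0.339 − 0.215)·n7 = 0.215×3449 − 504.88 = 236.65
n7 = 236.65 / 0.124 = 1908.5 t/h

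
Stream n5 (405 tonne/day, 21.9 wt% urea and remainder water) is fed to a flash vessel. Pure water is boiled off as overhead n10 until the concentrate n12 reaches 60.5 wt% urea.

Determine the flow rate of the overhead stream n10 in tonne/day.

258.4 tonne/day

urea is conserved: 405×0.219 = 88.695 tonne/day all reports to the concentrate.
Concentrate = 88.695/(target fraction) = 146.6 tonne/day.
Overhead = 405 − 146.6 = 258.4 tonne/day.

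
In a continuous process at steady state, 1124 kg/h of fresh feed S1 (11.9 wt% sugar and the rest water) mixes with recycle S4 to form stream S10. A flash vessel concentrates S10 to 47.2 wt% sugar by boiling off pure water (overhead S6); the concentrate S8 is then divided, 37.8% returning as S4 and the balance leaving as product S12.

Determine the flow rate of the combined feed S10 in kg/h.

Overall sugar balance (none leaves overhead): sugar in fresh feed = sugar in product, i.e. 1124×0.119 = (1−0.378)·S8·0.472.
S8 = 133.76/(0.472×0.622) = 455.6 kg/h.
Recycle S4 = 0.378×455.6 = 172.22 kg/h.
Combined feed S10 = 1124 + 172.22 = 1296.2 kg/h.

1296 kg/h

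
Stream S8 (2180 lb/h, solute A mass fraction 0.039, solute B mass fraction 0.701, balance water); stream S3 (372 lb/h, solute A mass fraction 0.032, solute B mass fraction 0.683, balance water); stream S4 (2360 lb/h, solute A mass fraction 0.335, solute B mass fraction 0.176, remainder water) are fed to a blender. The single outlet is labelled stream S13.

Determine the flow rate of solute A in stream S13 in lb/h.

solute A out = solute A in = 2180×0.039 + 372×0.032 + 2360×0.335 = 887.52 lb/h.

887.5 lb/h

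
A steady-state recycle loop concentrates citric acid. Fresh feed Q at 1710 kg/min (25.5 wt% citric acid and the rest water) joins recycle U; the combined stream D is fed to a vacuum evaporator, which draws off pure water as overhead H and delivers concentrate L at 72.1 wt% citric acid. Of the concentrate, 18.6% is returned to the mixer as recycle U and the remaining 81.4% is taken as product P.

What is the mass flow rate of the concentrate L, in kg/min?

743 kg/min

Overall citric acid balance (none leaves overhead): citric acid in fresh feed = citric acid in product, i.e. 1710×0.255 = (1−0.186)·L·0.721.
L = 436.05/(0.721×0.814) = 742.98 kg/min.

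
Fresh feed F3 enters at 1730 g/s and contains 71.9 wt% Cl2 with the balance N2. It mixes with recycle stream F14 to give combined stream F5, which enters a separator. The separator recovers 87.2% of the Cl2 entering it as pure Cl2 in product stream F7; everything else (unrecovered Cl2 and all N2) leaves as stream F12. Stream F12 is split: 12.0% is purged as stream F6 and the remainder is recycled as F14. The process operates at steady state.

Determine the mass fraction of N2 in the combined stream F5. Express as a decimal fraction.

0.743

N2 enters only via F3 and leaves only via the purge: 1730×0.281 = 0.120×(N2 in F12), and the separator passes all N2, so N2 in F5 = N2 in F12 = 4051.1 g/s.
Cl2 in F5: m_A = 1730×0.719 + (1−0.120)·(1−0.872)·m_A, so m_A = 1243.9/0.8874 = 1401.8 g/s.
F5 = 1401.8 + 4051.1 = 5452.8 g/s.
N2 fraction in F5 = 4051.1/5452.8 = 0.743.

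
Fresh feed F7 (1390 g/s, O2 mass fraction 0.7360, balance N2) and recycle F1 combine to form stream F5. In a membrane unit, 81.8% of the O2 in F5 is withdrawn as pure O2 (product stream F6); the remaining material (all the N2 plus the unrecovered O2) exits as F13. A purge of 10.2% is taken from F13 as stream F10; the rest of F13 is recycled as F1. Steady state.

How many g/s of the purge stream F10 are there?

389.7 g/s

N2 enters only via F7 and leaves only via the purge: 1390×0.264 = 0.102×(N2 in F13), and the membrane unit passes all N2, so N2 in F5 = N2 in F13 = 3597.6 g/s.
O2 in F5: m_A = 1390×0.736 + (1−0.102)·(1−0.818)·m_A, so m_A = 1023/0.8366 = 1222.9 g/s.
F13 = (1−0.818)×1222.9 + 3597.6 = 3820.2 g/s.
Purge F10 = 0.102×3820.2 = 389.66 g/s.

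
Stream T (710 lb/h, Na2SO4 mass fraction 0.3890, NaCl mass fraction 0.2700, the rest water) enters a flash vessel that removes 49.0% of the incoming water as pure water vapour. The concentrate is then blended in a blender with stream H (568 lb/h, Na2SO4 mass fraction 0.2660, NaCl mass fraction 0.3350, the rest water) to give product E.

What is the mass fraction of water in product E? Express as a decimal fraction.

0.3020

Vapour removed = 0.490×0.341×710 = 118.63 lb/h; concentrate = 591.37 lb/h.
water reaching the mixer = 123.48 (from concentrate) + 568×0.399 = 350.11 lb/h.
Product flow = 591.37 + 568 = 1159.4 lb/h; water fraction = 0.3020.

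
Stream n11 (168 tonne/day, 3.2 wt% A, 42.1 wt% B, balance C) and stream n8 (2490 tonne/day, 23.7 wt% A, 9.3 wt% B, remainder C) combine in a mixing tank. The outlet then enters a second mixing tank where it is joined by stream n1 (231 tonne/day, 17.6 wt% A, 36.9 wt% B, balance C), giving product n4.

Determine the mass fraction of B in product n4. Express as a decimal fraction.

Overall, product flow = 2889 tonne/day.
B in = 168×0.421 + 2490×0.093 + 231×0.369 = 387.54 tonne/day.
B fraction in n4 = 0.134.

0.134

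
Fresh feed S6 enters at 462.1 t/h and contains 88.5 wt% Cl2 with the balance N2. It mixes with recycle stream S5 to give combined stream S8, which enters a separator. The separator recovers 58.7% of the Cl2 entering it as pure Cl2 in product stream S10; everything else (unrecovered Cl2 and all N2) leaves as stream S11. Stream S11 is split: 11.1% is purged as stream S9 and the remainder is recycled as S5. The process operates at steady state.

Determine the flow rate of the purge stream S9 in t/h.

N2 enters only via S6 and leaves only via the purge: 462.1×0.115 = 0.111×(N2 in S11), and the separator passes all N2, so N2 in S8 = N2 in S11 = 478.75 t/h.
Cl2 in S8: m_A = 462.1×0.885 + (1−0.111)·(1−0.587)·m_A, so m_A = 408.96/0.6328 = 646.22 t/h.
S11 = (1−0.587)×646.22 + 478.75 = 745.64 t/h.
Purge S9 = 0.111×745.64 = 82.766 t/h.

82.77 t/h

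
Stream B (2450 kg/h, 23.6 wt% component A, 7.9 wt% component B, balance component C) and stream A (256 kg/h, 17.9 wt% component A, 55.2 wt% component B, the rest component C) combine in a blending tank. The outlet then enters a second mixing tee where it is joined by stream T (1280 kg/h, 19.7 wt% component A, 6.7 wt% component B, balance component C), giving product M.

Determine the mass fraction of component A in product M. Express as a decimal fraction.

0.2198

Overall, product flow = 3986 kg/h.
component A in = 2450×0.236 + 256×0.179 + 1280×0.197 = 876.18 kg/h.
component A fraction in M = 0.2198.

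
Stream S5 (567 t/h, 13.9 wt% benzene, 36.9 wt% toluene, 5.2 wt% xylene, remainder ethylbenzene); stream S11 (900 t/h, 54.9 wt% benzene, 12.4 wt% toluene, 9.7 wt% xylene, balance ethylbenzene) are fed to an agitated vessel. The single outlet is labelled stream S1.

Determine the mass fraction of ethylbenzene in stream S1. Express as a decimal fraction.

Total flow out = 567 + 900 = 1467 t/h.
ethylbenzene in = 567×0.440 + 900×0.230 = 456.48 t/h.
ethylbenzene mass fraction in S1 = 456.48/1467 = 0.311.

0.311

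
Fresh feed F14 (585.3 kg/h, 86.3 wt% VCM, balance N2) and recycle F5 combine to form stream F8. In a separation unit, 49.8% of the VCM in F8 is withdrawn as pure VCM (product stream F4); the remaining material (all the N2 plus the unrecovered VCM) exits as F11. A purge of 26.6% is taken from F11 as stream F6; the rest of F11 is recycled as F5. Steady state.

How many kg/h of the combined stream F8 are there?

1101 kg/h

N2 enters only via F14 and leaves only via the purge: 585.3×0.137 = 0.266×(N2 in F11), and the separation unit passes all N2, so N2 in F8 = N2 in F11 = 301.45 kg/h.
VCM in F8: m_A = 585.3×0.863 + (1−0.266)·(1−0.498)·m_A, so m_A = 505.11/0.6315 = 799.82 kg/h.
F8 = 799.82 + 301.45 = 1101.3 kg/h.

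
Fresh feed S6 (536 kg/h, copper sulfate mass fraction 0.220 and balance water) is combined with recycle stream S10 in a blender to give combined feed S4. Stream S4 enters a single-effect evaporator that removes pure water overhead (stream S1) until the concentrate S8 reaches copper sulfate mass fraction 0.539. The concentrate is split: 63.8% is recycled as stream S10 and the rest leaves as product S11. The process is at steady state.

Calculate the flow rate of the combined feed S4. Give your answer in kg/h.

Overall copper sulfate balance (none leaves overhead): copper sulfate in fresh feed = copper sulfate in product, i.e. 536×0.220 = (1−0.638)·S8·0.539.
S8 = 117.92/(0.539×0.362) = 604.35 kg/h.
Recycle S10 = 0.638×604.35 = 385.58 kg/h.
Combined feed S4 = 536 + 385.58 = 921.58 kg/h.

921.6 kg/h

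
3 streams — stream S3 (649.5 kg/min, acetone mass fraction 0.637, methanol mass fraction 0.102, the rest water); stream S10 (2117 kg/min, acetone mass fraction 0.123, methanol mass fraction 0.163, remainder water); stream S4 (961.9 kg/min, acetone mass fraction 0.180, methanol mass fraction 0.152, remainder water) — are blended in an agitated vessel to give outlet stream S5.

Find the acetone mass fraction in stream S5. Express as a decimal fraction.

0.227

Total flow out = 649.5 + 2117 + 961.9 = 3728.4 kg/min.
acetone in = 649.5×0.637 + 2117×0.123 + 961.9×0.180 = 847.26 kg/min.
acetone mass fraction in S5 = 847.26/3728.4 = 0.227.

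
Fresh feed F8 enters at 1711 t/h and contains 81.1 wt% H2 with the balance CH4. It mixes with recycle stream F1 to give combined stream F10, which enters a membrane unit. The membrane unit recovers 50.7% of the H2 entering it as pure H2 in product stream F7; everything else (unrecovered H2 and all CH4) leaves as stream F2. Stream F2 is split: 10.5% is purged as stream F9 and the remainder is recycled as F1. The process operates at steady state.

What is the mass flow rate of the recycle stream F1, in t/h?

3852 t/h

CH4 enters only via F8 and leaves only via the purge: 1711×0.189 = 0.105×(CH4 in F2), and the membrane unit passes all CH4, so CH4 in F10 = CH4 in F2 = 3079.8 t/h.
H2 in F10: m_A = 1711×0.811 + (1−0.105)·(1−0.507)·m_A, so m_A = 1387.6/0.5588 = 2483.4 t/h.
F2 = (1−0.507)×2483.4 + 3079.8 = 4304.1 t/h.
Recycle F1 = (1−0.105)×4304.1 = 3852.2 t/h.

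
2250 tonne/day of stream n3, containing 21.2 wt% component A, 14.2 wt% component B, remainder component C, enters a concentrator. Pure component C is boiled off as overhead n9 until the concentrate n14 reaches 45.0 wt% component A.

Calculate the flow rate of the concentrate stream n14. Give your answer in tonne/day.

component A is conserved: 2250×0.212 = 477 tonne/day all reports to the concentrate.
Concentrate = 477/(target fraction) = 1060 tonne/day.

1060 tonne/day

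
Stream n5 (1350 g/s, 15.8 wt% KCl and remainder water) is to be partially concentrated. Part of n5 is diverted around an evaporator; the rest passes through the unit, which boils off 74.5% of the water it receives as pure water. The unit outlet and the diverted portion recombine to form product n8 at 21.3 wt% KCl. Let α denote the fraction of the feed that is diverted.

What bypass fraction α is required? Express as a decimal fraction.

0.588

All 1350×0.158 = 213.3 g/s of KCl reaches n8, so n8 = 213.3/0.213 = 1001.4 g/s and vapour = 348.59 g/s.
The evaporator receives (1−α)·1350 of feed at 0.842 water and removes 0.745 of that water:
0.745×0.842×(1−α)×1350 = 348.59
(1−α) = 348.59/846.84 = 0.4116;  α = 0.5884.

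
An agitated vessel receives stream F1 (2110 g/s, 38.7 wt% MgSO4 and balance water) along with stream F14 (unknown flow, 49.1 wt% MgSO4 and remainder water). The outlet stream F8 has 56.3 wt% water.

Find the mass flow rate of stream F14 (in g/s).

1954 g/s

Let F14 be the unknown flow. Total out = 2110 + F14.
water balance: 1293.4 + 0.509·F14 = 0.563·(2110 + F14)
(0.509 − 0.563)·F14 = 0.563×2110 − 1293.4 = -105.5
F14 = -105.5 / -0.054 = 1953.7 g/s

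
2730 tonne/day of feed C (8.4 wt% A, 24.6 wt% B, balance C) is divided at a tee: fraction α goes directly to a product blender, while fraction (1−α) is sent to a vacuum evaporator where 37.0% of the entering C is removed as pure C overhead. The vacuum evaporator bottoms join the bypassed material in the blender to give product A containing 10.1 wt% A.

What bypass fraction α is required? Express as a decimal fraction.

0.321

All 2730×0.084 = 229.32 tonne/day of A reaches A, so A = 229.32/0.101 = 2270.5 tonne/day and vapour = 459.5 tonne/day.
The evaporator receives (1−α)·2730 of feed at 0.670 C and removes 0.370 of that C:
0.370×0.670×(1−α)×2730 = 459.5
(1−α) = 459.5/676.77 = 0.6790;  α = 0.3210.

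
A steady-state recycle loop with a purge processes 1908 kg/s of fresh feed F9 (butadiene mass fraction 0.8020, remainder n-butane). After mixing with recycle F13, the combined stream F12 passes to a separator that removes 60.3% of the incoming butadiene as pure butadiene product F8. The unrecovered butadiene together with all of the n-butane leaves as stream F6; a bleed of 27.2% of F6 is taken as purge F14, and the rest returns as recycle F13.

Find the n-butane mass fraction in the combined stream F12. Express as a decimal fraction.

0.3922

n-butane enters only via F9 and leaves only via the purge: 1908×0.198 = 0.272×(n-butane in F6), and the separator passes all n-butane, so n-butane in F12 = n-butane in F6 = 1388.9 kg/s.
butadiene in F12: m_A = 1908×0.802 + (1−0.272)·(1−0.603)·m_A, so m_A = 1530.2/0.7110 = 2152.3 kg/s.
F12 = 2152.3 + 1388.9 = 3541.2 kg/s.
n-butane fraction in F12 = 1388.9/3541.2 = 0.3922.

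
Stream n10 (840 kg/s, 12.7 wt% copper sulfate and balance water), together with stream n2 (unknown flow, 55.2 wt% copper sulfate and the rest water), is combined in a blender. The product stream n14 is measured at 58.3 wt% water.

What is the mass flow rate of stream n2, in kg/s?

Let n2 be the unknown flow. Total out = 840 + n2.
water balance: 733.32 + 0.448·n2 = 0.583·(840 + n2)
(0.448 − 0.583)·n2 = 0.583×840 − 733.32 = -243.6
n2 = -243.6 / -0.135 = 1804.4 kg/s

1804 kg/s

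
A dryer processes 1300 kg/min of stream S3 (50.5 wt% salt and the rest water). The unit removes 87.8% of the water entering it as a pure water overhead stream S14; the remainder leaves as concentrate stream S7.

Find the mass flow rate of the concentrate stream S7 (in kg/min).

water entering = 1300×0.495 = 643.5 kg/min; overhead removed = 0.878×643.5 = 564.99 kg/min.
Concentrate = 1300 − 564.99 = 735.01 kg/min.

735 kg/min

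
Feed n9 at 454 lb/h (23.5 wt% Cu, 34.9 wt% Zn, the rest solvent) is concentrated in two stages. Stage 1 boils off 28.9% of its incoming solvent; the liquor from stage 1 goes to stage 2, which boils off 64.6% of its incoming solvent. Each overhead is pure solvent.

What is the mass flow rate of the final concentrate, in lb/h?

solvent in feed = 454×0.416 = 188.86 lb/h.
After stage 1: solvent left = (1−0.289)×188.86 = 134.28; stream total = 399.42 lb/h.
After stage 2: solvent left = (1−0.646)×134.28 = 47.536; final concentrate = 312.67 lb/h.

312.7 lb/h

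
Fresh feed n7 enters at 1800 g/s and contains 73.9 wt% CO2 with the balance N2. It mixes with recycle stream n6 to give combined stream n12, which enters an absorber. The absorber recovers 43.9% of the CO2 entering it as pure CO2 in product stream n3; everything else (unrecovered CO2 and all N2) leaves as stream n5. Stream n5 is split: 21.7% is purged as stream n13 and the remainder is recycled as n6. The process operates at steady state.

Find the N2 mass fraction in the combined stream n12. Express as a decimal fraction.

0.477

N2 enters only via n7 and leaves only via the purge: 1800×0.261 = 0.217×(N2 in n5), and the absorber passes all N2, so N2 in n12 = N2 in n5 = 2165 g/s.
CO2 in n12: m_A = 1800×0.739 + (1−0.217)·(1−0.439)·m_A, so m_A = 1330.2/0.5607 = 2372.2 g/s.
n12 = 2372.2 + 2165 = 4537.2 g/s.
N2 fraction in n12 = 2165/4537.2 = 0.477.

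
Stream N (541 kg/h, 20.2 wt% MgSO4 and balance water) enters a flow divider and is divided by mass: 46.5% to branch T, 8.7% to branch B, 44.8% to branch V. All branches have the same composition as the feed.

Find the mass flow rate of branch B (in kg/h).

47.07 kg/h

Branch B flow = 0.087×541 = 47.067 kg/h.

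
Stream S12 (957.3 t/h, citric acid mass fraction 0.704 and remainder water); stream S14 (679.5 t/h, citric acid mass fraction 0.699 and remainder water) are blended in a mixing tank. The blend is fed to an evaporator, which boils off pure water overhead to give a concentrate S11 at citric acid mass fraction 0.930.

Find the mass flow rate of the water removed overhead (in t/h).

citric acid entering = 957.3×0.704 + 679.5×0.699 = 1148.9 t/h.
All citric acid reports to S11, so S11 = 1148.9/0.930 = 1235.4 t/h.
Total feed = 1636.8 t/h; overhead = 1636.8 − 1235.4 = 401.41 t/h.

401.4 t/h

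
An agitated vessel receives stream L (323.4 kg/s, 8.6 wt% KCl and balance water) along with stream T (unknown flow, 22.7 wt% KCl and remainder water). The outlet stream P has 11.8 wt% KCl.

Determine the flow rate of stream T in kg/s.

Let T be the unknown flow. Total out = 323.4 + T.
KCl balance: 27.812 + 0.227·T = 0.118·(323.4 + T)
(0.227 − 0.118)·T = 0.118×323.4 − 27.812 = 10.349
T = 10.349 / 0.109 = 94.943 kg/s

94.94 kg/s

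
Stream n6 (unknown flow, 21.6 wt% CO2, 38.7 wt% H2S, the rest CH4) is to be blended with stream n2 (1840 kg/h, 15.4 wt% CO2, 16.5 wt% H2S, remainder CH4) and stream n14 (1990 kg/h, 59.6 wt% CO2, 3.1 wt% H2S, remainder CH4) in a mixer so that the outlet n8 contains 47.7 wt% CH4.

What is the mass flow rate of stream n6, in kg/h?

Let n6 be the unknown flow. Total out = 3830 + n6.
CH4 balance: 1995.3 + 0.397·n6 = 0.477·(3830 + n6)
(0.397 − 0.477)·n6 = 0.477×3830 − 1995.3 = -168.4
n6 = -168.4 / -0.080 = 2105 kg/h

2105 kg/h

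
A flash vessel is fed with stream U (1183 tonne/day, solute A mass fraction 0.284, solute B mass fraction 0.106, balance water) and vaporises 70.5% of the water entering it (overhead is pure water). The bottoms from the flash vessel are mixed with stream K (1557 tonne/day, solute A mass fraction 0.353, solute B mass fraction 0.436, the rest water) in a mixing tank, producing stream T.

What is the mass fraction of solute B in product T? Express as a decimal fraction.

0.360

Vapour removed = 0.705×0.610×1183 = 508.75 tonne/day; concentrate = 674.25 tonne/day.
solute B reaching the mixer = 125.4 (from concentrate) + 1557×0.436 = 804.25 tonne/day.
Product flow = 674.25 + 1557 = 2231.3 tonne/day; solute B fraction = 0.360.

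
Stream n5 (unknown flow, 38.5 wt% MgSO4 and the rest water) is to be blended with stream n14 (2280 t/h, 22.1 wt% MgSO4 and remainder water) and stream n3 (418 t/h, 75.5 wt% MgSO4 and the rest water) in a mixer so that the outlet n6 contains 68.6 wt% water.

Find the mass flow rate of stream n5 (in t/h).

Let n5 be the unknown flow. Total out = 2698 + n5.
water balance: 1878.5 + 0.615·n5 = 0.686·(2698 + n5)
(0.615 − 0.686)·n5 = 0.686×2698 − 1878.5 = -27.702
n5 = -27.702 / -0.071 = 390.17 t/h

390.2 t/h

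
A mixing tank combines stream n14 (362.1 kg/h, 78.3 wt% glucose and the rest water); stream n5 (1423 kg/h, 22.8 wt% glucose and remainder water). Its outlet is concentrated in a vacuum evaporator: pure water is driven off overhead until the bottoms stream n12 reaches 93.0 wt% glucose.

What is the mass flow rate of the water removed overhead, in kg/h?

1131 kg/h

glucose entering = 362.1×0.783 + 1423×0.228 = 607.97 kg/h.
All glucose reports to n12, so n12 = 607.97/0.930 = 653.73 kg/h.
Total feed = 1785.1 kg/h; overhead = 1785.1 − 653.73 = 1131.4 kg/h.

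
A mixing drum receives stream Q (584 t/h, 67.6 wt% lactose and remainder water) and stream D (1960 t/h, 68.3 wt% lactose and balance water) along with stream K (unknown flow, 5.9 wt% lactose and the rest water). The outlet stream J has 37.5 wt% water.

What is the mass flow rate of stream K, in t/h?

253.5 t/h

Let K be the unknown flow. Total out = 2544 + K.
water balance: 810.54 + 0.941·K = 0.375·(2544 + K)
(0.941 − 0.375)·K = 0.375×2544 − 810.54 = 143.46
K = 143.46 / 0.566 = 253.47 t/h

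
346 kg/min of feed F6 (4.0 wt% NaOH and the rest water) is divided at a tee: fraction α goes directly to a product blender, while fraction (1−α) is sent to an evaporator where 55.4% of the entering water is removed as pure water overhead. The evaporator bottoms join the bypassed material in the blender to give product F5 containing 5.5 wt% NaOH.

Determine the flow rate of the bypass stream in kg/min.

All 346×0.040 = 13.84 kg/min of NaOH reaches F5, so F5 = 13.84/0.055 = 251.64 kg/min and vapour = 94.364 kg/min.
The evaporator receives (1−α)·346 of feed at 0.960 water and removes 0.554 of that water:
0.554×0.960×(1−α)×346 = 94.364
(1−α) = 94.364/184.02 = 0.5128;  α = 0.4872.
Bypass flow = 0.4872×346 = 168.57 kg/min.

168.6 kg/min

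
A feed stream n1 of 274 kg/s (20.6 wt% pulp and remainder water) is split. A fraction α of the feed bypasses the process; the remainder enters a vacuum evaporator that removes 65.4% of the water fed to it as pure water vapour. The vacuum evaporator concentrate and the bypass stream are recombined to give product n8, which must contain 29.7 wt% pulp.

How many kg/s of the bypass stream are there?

112.3 kg/s

All 274×0.206 = 56.444 kg/s of pulp reaches n8, so n8 = 56.444/0.297 = 190.05 kg/s and vapour = 83.953 kg/s.
The evaporator receives (1−α)·274 of feed at 0.794 water and removes 0.654 of that water:
0.654×0.794×(1−α)×274 = 83.953
(1−α) = 83.953/142.28 = 0.5900;  α = 0.4100.
Bypass flow = 0.4100×274 = 112.33 kg/s.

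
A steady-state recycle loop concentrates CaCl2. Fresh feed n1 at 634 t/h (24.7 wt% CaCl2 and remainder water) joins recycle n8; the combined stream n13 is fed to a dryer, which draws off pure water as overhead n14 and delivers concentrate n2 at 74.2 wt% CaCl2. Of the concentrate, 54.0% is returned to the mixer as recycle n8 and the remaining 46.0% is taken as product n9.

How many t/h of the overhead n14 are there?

423 t/h

Overall CaCl2 balance (none leaves overhead): CaCl2 in fresh feed = CaCl2 in product, i.e. 634×0.247 = (1−0.540)·n2·0.742.
n2 = 156.6/(0.742×0.460) = 458.8 t/h.
Recycle n8 = 0.540×458.8 = 247.75 t/h.
Combined feed n13 = 634 + 247.75 = 881.75 t/h.
Overhead n14 = n13 − n2 = 881.75 − 458.8 = 422.95 t/h.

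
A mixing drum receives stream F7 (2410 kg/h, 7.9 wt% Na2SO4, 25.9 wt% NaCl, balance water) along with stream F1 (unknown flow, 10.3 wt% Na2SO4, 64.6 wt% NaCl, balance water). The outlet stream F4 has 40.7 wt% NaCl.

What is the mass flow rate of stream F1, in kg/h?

Let F1 be the unknown flow. Total out = 2410 + F1.
NaCl balance: 624.19 + 0.646·F1 = 0.407·(2410 + F1)
(0.646 − 0.407)·F1 = 0.407×2410 − 624.19 = 356.68
F1 = 356.68 / 0.239 = 1492.4 kg/h

1492 kg/h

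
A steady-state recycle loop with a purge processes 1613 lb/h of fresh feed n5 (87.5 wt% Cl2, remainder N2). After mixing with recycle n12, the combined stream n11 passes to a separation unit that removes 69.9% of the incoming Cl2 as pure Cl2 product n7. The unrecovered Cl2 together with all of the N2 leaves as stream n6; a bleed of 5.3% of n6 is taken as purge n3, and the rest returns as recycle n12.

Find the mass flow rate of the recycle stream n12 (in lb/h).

4165 lb/h

N2 enters only via n5 and leaves only via the purge: 1613×0.125 = 0.053×(N2 in n6), and the separation unit passes all N2, so N2 in n11 = N2 in n6 = 3804.2 lb/h.
Cl2 in n11: m_A = 1613×0.875 + (1−0.053)·(1−0.699)·m_A, so m_A = 1411.4/0.7150 = 1974.1 lb/h.
n6 = (1−0.699)×1974.1 + 3804.2 = 4398.4 lb/h.
Recycle n12 = (1−0.053)×4398.4 = 4165.3 lb/h.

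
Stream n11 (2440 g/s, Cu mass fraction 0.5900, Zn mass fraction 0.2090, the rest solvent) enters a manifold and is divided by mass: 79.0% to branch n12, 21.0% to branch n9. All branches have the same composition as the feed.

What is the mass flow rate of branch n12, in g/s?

1928 g/s

Branch n12 flow = 0.790×2440 = 1927.6 g/s.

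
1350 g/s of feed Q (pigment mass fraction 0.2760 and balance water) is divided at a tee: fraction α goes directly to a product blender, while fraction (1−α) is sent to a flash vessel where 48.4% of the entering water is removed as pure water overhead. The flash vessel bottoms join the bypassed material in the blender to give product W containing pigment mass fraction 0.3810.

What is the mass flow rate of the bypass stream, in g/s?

288.3 g/s

All 1350×0.276 = 372.6 g/s of pigment reaches W, so W = 372.6/0.381 = 977.95 g/s and vapour = 372.05 g/s.
The evaporator receives (1−α)·1350 of feed at 0.724 water and removes 0.484 of that water:
0.484×0.724×(1−α)×1350 = 372.05
(1−α) = 372.05/473.06 = 0.7865;  α = 0.2135.
Bypass flow = 0.2135×1350 = 288.27 g/s.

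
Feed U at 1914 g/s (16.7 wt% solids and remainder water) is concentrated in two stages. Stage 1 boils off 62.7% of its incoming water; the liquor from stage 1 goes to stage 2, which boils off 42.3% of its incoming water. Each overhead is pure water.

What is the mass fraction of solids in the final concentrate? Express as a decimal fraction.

water in feed = 1914×0.833 = 1594.4 g/s.
After stage 1: water left = (1−0.627)×1594.4 = 594.7; stream total = 914.34 g/s.
After stage 2: water left = (1−0.423)×594.7 = 343.14; final concentrate = 662.78 g/s.
solids fraction = 319.64/662.78 = 0.482.

0.482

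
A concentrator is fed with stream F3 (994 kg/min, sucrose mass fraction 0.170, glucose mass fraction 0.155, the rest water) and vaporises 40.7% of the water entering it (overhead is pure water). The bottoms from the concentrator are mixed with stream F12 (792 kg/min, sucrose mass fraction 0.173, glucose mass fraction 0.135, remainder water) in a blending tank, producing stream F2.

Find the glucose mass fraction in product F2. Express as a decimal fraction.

0.173

Vapour removed = 0.407×0.675×994 = 273.08 kg/min; concentrate = 720.92 kg/min.
glucose reaching the mixer = 154.07 (from concentrate) + 792×0.135 = 260.99 kg/min.
Product flow = 720.92 + 792 = 1512.9 kg/min; glucose fraction = 0.173.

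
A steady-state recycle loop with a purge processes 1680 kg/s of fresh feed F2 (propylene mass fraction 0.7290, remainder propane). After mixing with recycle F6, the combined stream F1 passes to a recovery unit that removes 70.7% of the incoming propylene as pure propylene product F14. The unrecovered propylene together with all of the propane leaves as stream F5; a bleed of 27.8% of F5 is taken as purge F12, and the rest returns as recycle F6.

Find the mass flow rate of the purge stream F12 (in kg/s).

propane enters only via F2 and leaves only via the purge: 1680×0.271 = 0.278×(propane in F5), and the recovery unit passes all propane, so propane in F1 = propane in F5 = 1637.7 kg/s.
propylene in F1: m_A = 1680×0.729 + (1−0.278)·(1−0.707)·m_A, so m_A = 1224.7/0.7885 = 1553.3 kg/s.
F5 = (1−0.707)×1553.3 + 1637.7 = 2092.8 kg/s.
Purge F12 = 0.278×2092.8 = 581.8 kg/s.

581.8 kg/s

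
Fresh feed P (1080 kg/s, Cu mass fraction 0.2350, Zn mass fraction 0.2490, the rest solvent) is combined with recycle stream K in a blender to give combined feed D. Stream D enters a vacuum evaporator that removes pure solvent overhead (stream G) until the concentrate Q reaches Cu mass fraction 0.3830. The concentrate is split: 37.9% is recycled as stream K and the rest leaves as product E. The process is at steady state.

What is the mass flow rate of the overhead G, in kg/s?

Overall Cu balance (none leaves overhead): Cu in fresh feed = Cu in product, i.e. 1080×0.235 = (1−0.379)·Q·0.383.
Q = 253.8/(0.383×0.621) = 1067.1 kg/s.
Recycle K = 0.379×1067.1 = 404.43 kg/s.
Combined feed D = 1080 + 404.43 = 1484.4 kg/s.
Overhead G = D − Q = 1484.4 − 1067.1 = 417.34 kg/s.

417.3 kg/s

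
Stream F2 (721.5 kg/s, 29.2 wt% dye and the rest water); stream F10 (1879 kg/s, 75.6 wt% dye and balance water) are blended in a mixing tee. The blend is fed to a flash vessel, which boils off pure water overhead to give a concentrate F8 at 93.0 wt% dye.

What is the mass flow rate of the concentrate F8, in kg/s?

dye entering = 721.5×0.292 + 1879×0.756 = 1631.2 kg/s.
All dye reports to F8, so F8 = 1631.2/0.930 = 1754 kg/s.

1754 kg/s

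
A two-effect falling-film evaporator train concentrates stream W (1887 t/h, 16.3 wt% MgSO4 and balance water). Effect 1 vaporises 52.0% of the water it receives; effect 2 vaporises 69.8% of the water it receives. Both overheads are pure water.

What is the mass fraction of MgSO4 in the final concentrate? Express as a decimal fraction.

water in feed = 1887×0.837 = 1579.4 t/h.
After stage 1: water left = (1−0.520)×1579.4 = 758.12; stream total = 1065.7 t/h.
After stage 2: water left = (1−0.698)×758.12 = 228.95; final concentrate = 536.53 t/h.
MgSO4 fraction = 307.58/536.53 = 0.5733.

0.5733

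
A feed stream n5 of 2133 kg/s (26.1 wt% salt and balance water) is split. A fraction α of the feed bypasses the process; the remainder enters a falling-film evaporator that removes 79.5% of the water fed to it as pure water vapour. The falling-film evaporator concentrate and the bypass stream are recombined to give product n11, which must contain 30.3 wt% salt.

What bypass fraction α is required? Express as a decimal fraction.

0.764

All 2133×0.261 = 556.71 kg/s of salt reaches n11, so n11 = 556.71/0.303 = 1837.3 kg/s and vapour = 295.66 kg/s.
The evaporator receives (1−α)·2133 of feed at 0.739 water and removes 0.795 of that water:
0.795×0.739×(1−α)×2133 = 295.66
(1−α) = 295.66/1253.1 = 0.2359;  α = 0.7641.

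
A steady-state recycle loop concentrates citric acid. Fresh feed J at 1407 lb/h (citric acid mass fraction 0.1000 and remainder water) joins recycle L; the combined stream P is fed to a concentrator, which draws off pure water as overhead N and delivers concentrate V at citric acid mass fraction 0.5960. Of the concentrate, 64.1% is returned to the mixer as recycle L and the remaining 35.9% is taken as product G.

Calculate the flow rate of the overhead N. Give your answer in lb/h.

1171 lb/h

Overall citric acid balance (none leaves overhead): citric acid in fresh feed = citric acid in product, i.e. 1407×0.100 = (1−0.641)·V·0.596.
V = 140.7/(0.596×0.359) = 657.59 lb/h.
Recycle L = 0.641×657.59 = 421.51 lb/h.
Combined feed P = 1407 + 421.51 = 1828.5 lb/h.
Overhead N = P − V = 1828.5 − 657.59 = 1170.9 lb/h.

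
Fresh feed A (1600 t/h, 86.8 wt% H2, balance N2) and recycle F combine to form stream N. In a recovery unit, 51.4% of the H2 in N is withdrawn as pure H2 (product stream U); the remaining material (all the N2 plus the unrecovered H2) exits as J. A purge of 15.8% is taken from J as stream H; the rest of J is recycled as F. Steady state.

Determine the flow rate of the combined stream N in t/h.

3687 t/h

N2 enters only via A and leaves only via the purge: 1600×0.132 = 0.158×(N2 in J), and the recovery unit passes all N2, so N2 in N = N2 in J = 1336.7 t/h.
H2 in N: m_A = 1600×0.868 + (1−0.158)·(1−0.514)·m_A, so m_A = 1388.8/0.5908 = 2350.8 t/h.
N = 2350.8 + 1336.7 = 3687.5 t/h.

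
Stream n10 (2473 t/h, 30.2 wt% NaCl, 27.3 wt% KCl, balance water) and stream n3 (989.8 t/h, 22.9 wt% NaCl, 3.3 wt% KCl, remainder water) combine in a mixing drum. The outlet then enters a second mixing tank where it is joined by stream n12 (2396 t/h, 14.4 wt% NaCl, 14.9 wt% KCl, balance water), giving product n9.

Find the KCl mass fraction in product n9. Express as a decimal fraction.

0.1817

Overall, product flow = 5858.8 t/h.
KCl in = 2473×0.273 + 989.8×0.033 + 2396×0.149 = 1064.8 t/h.
KCl fraction in n9 = 0.1817.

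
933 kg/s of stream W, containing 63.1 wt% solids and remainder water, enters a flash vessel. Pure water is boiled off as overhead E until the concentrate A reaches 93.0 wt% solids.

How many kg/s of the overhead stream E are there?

solids is conserved: 933×0.631 = 588.72 kg/s all reports to the concentrate.
Concentrate = 588.72/(target fraction) = 633.04 kg/s.
Overhead = 933 − 633.04 = 299.96 kg/s.

300 kg/s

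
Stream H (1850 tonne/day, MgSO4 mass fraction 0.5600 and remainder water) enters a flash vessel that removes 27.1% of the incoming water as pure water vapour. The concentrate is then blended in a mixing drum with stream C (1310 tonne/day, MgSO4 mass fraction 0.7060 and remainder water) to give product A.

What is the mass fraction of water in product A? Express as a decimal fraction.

0.3329

Vapour removed = 0.271×0.440×1850 = 220.59 tonne/day; concentrate = 1629.4 tonne/day.
water reaching the mixer = 593.41 (from concentrate) + 1310×0.294 = 978.55 tonne/day.
Product flow = 1629.4 + 1310 = 2939.4 tonne/day; water fraction = 0.3329.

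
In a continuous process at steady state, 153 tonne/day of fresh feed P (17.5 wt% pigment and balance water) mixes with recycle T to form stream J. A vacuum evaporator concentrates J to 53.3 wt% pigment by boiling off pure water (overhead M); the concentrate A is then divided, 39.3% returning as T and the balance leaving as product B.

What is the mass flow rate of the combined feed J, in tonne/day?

185.5 tonne/day

Overall pigment balance (none leaves overhead): pigment in fresh feed = pigment in product, i.e. 153×0.175 = (1−0.393)·A·0.533.
A = 26.775/(0.533×0.607) = 82.759 tonne/day.
Recycle T = 0.393×82.759 = 32.524 tonne/day.
Combined feed J = 153 + 32.524 = 185.52 tonne/day.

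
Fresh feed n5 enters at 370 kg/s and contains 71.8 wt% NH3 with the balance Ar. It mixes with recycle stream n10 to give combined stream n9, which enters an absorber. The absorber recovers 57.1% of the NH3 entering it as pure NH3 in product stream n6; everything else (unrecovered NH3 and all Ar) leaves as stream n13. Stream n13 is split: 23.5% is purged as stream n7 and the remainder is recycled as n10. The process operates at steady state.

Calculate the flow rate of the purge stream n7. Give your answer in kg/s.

Ar enters only via n5 and leaves only via the purge: 370×0.282 = 0.235×(Ar in n13), and the absorber passes all Ar, so Ar in n9 = Ar in n13 = 444 kg/s.
NH3 in n9: m_A = 370×0.718 + (1−0.235)·(1−0.571)·m_A, so m_A = 265.66/0.6718 = 395.44 kg/s.
n13 = (1−0.571)×395.44 + 444 = 613.64 kg/s.
Purge n7 = 0.235×613.64 = 144.21 kg/s.

144.2 kg/s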